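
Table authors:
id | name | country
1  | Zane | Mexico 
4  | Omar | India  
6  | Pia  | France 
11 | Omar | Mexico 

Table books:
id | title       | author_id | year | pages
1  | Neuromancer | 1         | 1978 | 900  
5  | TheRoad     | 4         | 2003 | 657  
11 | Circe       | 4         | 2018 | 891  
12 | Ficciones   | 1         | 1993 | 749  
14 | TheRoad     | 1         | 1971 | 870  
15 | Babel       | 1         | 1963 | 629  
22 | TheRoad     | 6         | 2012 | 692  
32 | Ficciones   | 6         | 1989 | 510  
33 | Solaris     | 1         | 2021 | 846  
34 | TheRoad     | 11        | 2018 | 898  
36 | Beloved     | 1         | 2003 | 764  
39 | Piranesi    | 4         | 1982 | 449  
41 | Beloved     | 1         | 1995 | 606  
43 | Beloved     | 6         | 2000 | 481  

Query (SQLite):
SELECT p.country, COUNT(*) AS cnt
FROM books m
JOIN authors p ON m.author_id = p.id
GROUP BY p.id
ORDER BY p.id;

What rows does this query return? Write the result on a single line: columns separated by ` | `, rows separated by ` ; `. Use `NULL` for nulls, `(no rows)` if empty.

Mexico | 7 ; India | 3 ; France | 3 ; Mexico | 1

Join each books row to its authors via author_id.
Group joined rows by authors.id; compute COUNT(*) per group.
  1: ids {1, 12, 14, 15, 33, 36, 41} → COUNT(*)=7
  4: ids {5, 11, 39} → COUNT(*)=3
  6: ids {22, 32, 43} → COUNT(*)=3
  11: ids {34} → COUNT(*)=1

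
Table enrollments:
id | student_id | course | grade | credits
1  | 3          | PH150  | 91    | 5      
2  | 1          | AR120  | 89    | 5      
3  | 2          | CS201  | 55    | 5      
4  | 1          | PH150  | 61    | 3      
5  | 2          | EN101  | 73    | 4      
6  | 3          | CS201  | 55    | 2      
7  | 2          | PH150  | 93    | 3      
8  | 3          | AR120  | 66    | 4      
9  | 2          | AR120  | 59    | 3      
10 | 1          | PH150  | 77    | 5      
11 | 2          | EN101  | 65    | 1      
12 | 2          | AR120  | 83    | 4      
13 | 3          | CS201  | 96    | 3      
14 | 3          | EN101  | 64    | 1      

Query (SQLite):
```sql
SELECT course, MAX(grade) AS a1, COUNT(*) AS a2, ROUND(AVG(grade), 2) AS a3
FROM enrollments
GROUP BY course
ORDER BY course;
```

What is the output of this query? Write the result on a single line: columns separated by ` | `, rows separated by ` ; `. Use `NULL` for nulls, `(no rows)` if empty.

Group enrollments by course.
Per group compute: MAX(grade), COUNT(*), ROUND(AVG(grade), 2).
  AR120: ids {2, 8, 9, 12} → MAX(grade)=89, COUNT(*)=4, ROUND(AVG(grade), 2)=74.25
  CS201: ids {3, 6, 13} → MAX(grade)=96, COUNT(*)=3, ROUND(AVG(grade), 2)=68.67
  EN101: ids {5, 11, 14} → MAX(grade)=73, COUNT(*)=3, ROUND(AVG(grade), 2)=67.33
  PH150: ids {1, 4, 7, 10} → MAX(grade)=93, COUNT(*)=4, ROUND(AVG(grade), 2)=80.5

AR120 | 89 | 4 | 74.25 ; CS201 | 96 | 3 | 68.67 ; EN101 | 73 | 3 | 67.33 ; PH150 | 93 | 4 | 80.5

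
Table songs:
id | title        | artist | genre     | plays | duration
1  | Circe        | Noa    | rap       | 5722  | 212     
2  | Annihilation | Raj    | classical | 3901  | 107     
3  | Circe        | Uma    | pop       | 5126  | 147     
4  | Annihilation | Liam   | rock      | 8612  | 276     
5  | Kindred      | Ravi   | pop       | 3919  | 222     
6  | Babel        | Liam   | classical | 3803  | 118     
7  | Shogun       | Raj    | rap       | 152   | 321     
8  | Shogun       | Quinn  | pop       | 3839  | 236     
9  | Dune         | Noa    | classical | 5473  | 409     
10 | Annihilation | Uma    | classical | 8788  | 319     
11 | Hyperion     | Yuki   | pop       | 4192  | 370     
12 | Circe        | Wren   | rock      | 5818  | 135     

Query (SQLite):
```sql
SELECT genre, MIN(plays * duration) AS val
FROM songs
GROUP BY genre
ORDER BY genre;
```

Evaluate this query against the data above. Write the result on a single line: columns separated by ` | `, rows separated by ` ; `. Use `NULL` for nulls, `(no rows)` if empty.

classical | 417407 ; pop | 753522 ; rap | 48792 ; rock | 785430

For each row compute plays * duration.
Group by genre; take MIN of the expression per group.
  classical: ids {2, 6, 9, 10} → MIN(plays * duration)=417407
  pop: ids {3, 5, 8, 11} → MIN(plays * duration)=753522
  rap: ids {1, 7} → MIN(plays * duration)=48792
  rock: ids {4, 12} → MIN(plays * duration)=785430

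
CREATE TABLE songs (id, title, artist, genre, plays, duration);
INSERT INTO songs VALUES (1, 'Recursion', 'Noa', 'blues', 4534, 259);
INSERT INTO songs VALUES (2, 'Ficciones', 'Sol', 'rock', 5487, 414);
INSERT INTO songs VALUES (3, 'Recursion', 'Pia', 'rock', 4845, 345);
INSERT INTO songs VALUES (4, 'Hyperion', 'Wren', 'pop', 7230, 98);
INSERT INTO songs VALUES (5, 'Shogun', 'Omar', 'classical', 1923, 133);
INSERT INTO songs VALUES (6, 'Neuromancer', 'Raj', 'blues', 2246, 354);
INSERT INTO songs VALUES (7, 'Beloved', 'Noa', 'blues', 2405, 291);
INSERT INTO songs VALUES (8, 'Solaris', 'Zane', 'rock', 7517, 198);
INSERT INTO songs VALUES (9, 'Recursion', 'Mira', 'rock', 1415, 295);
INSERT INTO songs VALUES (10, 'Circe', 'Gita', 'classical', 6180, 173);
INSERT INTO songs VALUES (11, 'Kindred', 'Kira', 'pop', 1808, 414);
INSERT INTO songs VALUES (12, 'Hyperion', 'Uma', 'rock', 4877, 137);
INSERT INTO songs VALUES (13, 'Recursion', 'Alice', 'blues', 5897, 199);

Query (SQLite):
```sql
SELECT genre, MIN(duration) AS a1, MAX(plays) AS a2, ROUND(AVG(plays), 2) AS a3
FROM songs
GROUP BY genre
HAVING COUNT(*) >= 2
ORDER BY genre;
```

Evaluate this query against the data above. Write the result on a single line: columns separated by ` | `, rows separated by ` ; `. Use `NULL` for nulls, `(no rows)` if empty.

blues | 199 | 5897 | 3770.5 ; classical | 133 | 6180 | 4051.5 ; pop | 98 | 7230 | 4519 ; rock | 137 | 7517 | 4828.2

Group songs by genre.
Per group compute: MIN(duration), MAX(plays), ROUND(AVG(plays), 2).
HAVING: drop groups with fewer than 2 rows.
  blues: ids {1, 6, 7, 13} → MIN(duration)=199, MAX(plays)=5897, ROUND(AVG(plays), 2)=3770.5
  classical: ids {5, 10} → MIN(duration)=133, MAX(plays)=6180, ROUND(AVG(plays), 2)=4051.5
  pop: ids {4, 11} → MIN(duration)=98, MAX(plays)=7230, ROUND(AVG(plays), 2)=4519
  rock: ids {2, 3, 8, 9, 12} → MIN(duration)=137, MAX(plays)=7517, ROUND(AVG(plays), 2)=4828.2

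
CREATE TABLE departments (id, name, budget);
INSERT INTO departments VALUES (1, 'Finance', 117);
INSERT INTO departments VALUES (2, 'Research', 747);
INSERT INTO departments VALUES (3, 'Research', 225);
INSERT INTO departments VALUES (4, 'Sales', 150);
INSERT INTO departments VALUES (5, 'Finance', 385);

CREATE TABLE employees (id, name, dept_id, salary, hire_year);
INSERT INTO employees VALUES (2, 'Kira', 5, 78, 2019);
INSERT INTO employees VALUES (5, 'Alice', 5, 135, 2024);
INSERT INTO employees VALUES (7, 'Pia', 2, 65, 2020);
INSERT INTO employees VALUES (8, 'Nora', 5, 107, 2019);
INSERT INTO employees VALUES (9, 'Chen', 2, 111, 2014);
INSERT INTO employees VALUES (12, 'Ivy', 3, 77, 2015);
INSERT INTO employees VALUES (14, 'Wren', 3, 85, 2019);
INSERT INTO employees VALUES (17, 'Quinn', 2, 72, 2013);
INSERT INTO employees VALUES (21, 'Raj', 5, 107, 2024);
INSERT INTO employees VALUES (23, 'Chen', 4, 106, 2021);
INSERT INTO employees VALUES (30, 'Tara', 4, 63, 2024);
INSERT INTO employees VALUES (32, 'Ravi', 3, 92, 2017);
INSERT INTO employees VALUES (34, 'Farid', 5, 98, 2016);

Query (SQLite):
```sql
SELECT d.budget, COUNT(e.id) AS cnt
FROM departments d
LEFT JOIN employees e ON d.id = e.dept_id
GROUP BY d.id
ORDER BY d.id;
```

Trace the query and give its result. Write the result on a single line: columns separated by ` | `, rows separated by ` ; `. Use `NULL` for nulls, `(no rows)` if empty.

117 | 0 ; 747 | 3 ; 225 | 3 ; 150 | 2 ; 385 | 5

LEFT JOIN keeps every departments row; unmatched ones get NULL for employees columns.
Group by departments.id and compute COUNT(e.id). COUNT(col) of an all-NULL group is 0.
  1: ids {—} → COUNT(e.id)=0
  2: ids {7, 9, 17} → COUNT(e.id)=3
  3: ids {12, 14, 32} → COUNT(e.id)=3
  4: ids {23, 30} → COUNT(e.id)=2
  5: ids {2, 5, 8, 21, 34} → COUNT(e.id)=5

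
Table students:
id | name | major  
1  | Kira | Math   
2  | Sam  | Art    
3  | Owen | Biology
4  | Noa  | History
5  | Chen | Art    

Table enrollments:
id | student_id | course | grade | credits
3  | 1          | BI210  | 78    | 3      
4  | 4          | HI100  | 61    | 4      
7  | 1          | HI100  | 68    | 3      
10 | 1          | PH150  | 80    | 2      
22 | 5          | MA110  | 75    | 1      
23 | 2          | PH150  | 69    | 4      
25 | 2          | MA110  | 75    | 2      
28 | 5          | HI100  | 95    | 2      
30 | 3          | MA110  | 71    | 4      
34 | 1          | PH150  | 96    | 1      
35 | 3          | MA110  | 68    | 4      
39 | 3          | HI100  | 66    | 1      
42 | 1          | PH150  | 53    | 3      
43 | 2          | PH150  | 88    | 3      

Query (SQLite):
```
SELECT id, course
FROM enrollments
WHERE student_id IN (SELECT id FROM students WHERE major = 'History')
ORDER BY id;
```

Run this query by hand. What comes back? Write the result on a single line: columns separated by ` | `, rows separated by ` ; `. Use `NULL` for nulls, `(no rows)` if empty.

4 | HI100

Inner query: students.id where major = 'History'.
Outer: keep enrollments rows whose student_id is in that set.
Inner query → {4}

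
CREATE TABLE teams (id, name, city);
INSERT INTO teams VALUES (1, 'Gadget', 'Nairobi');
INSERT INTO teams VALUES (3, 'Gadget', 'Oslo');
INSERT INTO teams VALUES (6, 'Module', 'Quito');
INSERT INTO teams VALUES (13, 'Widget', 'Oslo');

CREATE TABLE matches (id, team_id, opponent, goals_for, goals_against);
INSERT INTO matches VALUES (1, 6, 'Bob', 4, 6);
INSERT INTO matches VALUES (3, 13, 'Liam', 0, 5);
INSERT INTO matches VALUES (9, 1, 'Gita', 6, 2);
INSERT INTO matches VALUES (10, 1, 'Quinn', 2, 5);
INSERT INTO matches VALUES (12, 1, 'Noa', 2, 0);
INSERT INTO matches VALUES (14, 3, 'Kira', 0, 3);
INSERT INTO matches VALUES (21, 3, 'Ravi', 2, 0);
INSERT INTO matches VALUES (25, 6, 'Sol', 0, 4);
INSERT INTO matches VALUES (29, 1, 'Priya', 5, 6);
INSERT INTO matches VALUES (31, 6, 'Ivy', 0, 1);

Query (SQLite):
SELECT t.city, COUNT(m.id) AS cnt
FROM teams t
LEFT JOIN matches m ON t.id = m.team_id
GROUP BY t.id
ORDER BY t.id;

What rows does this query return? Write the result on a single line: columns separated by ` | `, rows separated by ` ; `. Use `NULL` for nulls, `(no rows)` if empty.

Nairobi | 4 ; Oslo | 2 ; Quito | 3 ; Oslo | 1

LEFT JOIN keeps every teams row; unmatched ones get NULL for matches columns.
Group by teams.id and compute COUNT(m.id). COUNT(col) of an all-NULL group is 0.
  1: ids {9, 10, 12, 29} → COUNT(m.id)=4
  3: ids {14, 21} → COUNT(m.id)=2
  6: ids {1, 25, 31} → COUNT(m.id)=3
  13: ids {3} → COUNT(m.id)=1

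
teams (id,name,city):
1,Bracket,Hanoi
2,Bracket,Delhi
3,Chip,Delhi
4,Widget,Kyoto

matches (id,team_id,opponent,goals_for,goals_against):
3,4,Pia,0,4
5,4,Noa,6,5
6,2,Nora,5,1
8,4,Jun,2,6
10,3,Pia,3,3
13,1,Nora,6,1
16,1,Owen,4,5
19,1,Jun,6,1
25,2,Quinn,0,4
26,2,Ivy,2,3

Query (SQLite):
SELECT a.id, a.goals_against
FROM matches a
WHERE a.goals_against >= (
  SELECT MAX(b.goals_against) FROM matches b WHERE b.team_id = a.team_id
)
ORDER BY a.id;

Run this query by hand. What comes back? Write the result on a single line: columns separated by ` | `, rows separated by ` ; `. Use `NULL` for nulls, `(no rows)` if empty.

8 | 6 ; 10 | 3 ; 16 | 5 ; 25 | 4

For each matches row a, compute MAX(goals_against) over rows sharing a.team_id.
Keep row a if a.goals_against >= that per-group MAX.
  team_id=1: MAX(goals_against) = 5
  team_id=2: MAX(goals_against) = 4
  team_id=3: MAX(goals_against) = 3
  team_id=4: MAX(goals_against) = 6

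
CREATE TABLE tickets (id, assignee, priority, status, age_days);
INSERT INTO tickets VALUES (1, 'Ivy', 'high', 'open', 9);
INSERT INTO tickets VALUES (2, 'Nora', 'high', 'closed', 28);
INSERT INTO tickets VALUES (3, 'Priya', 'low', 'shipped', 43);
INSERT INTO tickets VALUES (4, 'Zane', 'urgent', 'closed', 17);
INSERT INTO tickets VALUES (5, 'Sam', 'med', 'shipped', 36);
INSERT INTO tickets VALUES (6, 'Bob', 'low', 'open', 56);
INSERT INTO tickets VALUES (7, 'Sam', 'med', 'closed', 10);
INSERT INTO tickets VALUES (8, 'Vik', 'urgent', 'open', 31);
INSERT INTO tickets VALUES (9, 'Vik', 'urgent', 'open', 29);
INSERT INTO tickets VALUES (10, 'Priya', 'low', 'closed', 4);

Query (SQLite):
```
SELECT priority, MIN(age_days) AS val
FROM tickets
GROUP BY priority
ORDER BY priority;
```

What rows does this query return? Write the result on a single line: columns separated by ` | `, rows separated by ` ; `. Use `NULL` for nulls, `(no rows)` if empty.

high | 9 ; low | 4 ; med | 10 ; urgent | 17

Partition tickets by priority; compute MIN(age_days) within each group.
  high: ids {1, 2} → MIN(age_days)=9
  low: ids {3, 6, 10} → MIN(age_days)=4
  med: ids {5, 7} → MIN(age_days)=10
  urgent: ids {4, 8, 9} → MIN(age_days)=17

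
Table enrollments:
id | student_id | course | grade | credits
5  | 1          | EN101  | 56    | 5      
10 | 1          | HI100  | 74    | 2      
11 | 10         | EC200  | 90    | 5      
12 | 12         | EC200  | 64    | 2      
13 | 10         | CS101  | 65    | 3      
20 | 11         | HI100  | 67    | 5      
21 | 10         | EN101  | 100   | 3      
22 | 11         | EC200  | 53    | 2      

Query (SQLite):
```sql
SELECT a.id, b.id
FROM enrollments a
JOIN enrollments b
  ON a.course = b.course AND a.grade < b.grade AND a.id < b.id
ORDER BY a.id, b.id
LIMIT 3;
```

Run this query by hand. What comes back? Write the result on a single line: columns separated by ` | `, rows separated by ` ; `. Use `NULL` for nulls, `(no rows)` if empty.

5 | 21

Pairs (a,b) with same course, a.grade < b.grade, a.id < b.id.
course groups: CS101:{13} EC200:{11,12,22} EN101:{5,21} HI100:{10,20}
Ordered by (a.id, b.id); first 3.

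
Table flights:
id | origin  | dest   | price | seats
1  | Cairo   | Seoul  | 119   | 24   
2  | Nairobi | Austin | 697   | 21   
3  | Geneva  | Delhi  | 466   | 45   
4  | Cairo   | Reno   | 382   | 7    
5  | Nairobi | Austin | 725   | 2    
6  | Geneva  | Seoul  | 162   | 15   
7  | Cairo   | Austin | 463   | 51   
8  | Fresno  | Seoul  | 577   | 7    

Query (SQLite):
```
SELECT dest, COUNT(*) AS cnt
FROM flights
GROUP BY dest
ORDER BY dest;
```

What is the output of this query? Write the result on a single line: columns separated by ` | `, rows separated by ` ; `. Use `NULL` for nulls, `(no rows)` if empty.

Austin | 3 ; Delhi | 1 ; Reno | 1 ; Seoul | 3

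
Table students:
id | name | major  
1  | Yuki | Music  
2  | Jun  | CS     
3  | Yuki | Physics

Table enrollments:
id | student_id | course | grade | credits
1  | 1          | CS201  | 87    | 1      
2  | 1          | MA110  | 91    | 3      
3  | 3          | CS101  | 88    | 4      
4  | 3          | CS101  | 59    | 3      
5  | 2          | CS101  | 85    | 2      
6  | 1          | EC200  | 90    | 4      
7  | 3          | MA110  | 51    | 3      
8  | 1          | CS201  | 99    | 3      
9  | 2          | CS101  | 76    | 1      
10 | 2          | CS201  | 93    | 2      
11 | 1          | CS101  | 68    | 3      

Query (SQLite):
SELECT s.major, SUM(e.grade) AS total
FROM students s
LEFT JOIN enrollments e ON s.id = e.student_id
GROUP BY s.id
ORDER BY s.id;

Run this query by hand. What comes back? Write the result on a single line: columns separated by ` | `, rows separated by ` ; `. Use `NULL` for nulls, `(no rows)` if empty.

Music | 435 ; CS | 254 ; Physics | 198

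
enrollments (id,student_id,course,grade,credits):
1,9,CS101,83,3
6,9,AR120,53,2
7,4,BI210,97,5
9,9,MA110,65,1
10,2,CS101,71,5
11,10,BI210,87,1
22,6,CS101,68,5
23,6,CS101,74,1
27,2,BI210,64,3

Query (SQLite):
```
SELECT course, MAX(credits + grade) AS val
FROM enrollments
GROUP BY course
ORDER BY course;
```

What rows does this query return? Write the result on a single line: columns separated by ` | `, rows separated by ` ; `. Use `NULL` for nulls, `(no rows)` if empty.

AR120 | 55 ; BI210 | 102 ; CS101 | 86 ; MA110 | 66

For each row compute credits + grade.
Group by course; take MAX of the expression per group.
  AR120: ids {6} → MAX(credits + grade)=55
  BI210: ids {7, 11, 27} → MAX(credits + grade)=102
  CS101: ids {1, 10, 22, 23} → MAX(credits + grade)=86
  MA110: ids {9} → MAX(credits + grade)=66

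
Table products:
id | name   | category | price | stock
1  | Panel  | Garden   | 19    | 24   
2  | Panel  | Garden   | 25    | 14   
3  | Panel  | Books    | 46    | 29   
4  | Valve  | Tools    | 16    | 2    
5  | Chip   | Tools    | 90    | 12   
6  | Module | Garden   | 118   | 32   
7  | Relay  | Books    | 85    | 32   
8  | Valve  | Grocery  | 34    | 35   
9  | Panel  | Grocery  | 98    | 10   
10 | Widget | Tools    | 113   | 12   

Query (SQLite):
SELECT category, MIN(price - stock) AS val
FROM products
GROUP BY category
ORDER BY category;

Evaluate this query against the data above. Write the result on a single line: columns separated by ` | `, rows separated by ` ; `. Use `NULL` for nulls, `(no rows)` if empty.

For each row compute price - stock.
Group by category; take MIN of the expression per group.
  Books: ids {3, 7} → MIN(price - stock)=17
  Garden: ids {1, 2, 6} → MIN(price - stock)=-5
  Grocery: ids {8, 9} → MIN(price - stock)=-1
  Tools: ids {4, 5, 10} → MIN(price - stock)=14

Books | 17 ; Garden | -5 ; Grocery | -1 ; Tools | 14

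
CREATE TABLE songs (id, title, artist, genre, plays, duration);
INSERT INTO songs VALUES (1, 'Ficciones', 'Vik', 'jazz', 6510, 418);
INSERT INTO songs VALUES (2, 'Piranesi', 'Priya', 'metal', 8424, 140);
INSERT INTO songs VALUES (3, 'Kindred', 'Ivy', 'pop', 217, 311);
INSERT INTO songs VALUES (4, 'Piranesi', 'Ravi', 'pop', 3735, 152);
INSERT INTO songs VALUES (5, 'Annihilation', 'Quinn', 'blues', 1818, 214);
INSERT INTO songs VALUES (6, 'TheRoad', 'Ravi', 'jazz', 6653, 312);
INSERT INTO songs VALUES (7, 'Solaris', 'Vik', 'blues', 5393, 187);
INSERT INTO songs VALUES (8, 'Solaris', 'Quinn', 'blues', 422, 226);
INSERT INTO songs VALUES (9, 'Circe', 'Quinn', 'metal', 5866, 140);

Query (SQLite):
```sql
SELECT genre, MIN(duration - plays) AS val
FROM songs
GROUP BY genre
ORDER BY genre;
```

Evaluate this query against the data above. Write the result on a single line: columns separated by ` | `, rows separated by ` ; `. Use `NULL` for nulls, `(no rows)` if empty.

For each row compute duration - plays.
Group by genre; take MIN of the expression per group.
  blues: ids {5, 7, 8} → MIN(duration - plays)=-5206
  jazz: ids {1, 6} → MIN(duration - plays)=-6341
  metal: ids {2, 9} → MIN(duration - plays)=-8284
  pop: ids {3, 4} → MIN(duration - plays)=-3583

blues | -5206 ; jazz | -6341 ; metal | -8284 ; pop | -3583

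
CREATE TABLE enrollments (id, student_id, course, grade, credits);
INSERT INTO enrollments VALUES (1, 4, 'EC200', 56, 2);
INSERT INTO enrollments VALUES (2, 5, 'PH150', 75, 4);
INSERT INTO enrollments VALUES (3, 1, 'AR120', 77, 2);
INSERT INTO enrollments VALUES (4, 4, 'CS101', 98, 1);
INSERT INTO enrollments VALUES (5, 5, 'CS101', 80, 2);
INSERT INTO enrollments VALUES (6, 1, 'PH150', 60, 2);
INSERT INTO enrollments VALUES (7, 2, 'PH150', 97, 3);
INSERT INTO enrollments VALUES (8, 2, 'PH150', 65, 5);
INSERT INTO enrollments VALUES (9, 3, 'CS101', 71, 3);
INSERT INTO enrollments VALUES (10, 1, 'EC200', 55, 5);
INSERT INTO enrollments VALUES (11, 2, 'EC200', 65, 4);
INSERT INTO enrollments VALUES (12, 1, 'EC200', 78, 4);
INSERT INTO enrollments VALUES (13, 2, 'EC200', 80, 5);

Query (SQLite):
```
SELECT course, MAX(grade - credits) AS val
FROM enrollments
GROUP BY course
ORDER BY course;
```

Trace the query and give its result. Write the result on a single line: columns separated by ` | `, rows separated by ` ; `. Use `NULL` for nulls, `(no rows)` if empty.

AR120 | 75 ; CS101 | 97 ; EC200 | 75 ; PH150 | 94

For each row compute grade - credits.
Group by course; take MAX of the expression per group.
  AR120: ids {3} → MAX(grade - credits)=75
  CS101: ids {4, 5, 9} → MAX(grade - credits)=97
  EC200: ids {1, 10, 11, 12, 13} → MAX(grade - credits)=75
  PH150: ids {2, 6, 7, 8} → MAX(grade - credits)=94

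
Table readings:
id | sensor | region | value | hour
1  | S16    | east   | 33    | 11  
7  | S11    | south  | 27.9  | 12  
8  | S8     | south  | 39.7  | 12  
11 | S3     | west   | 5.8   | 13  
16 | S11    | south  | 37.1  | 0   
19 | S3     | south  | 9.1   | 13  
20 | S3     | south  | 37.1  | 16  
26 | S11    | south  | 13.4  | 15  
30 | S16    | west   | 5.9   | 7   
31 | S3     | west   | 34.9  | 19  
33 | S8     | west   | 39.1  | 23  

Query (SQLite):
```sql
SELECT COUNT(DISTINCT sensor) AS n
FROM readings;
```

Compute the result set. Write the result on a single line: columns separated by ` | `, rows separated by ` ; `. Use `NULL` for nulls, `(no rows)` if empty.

4

Count distinct non-NULL sensor values.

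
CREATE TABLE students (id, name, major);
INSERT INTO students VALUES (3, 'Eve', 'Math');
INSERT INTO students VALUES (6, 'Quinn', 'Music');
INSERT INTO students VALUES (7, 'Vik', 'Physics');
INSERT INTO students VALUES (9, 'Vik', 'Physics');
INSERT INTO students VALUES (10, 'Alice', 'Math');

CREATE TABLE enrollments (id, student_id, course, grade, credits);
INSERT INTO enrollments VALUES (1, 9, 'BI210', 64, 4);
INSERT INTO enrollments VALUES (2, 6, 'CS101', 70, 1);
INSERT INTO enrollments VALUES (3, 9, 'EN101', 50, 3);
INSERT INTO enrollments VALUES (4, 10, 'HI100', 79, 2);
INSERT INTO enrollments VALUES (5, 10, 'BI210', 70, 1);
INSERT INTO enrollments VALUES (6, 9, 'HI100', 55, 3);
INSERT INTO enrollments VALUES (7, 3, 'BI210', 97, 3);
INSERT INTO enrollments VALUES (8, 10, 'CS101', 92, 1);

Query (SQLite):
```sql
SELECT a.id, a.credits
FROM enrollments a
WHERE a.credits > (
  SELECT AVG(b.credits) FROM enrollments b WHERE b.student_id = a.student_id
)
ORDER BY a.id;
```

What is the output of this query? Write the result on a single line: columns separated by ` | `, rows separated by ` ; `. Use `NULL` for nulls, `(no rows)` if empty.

1 | 4 ; 4 | 2

For each enrollments row a, compute AVG(credits) over rows sharing a.student_id.
Keep row a if a.credits > that per-group AVG.
  student_id=3: AVG(credits) = 3.0
  student_id=6: AVG(credits) = 1.0
  student_id=9: AVG(credits) = 3.333333
  student_id=10: AVG(credits) = 1.333333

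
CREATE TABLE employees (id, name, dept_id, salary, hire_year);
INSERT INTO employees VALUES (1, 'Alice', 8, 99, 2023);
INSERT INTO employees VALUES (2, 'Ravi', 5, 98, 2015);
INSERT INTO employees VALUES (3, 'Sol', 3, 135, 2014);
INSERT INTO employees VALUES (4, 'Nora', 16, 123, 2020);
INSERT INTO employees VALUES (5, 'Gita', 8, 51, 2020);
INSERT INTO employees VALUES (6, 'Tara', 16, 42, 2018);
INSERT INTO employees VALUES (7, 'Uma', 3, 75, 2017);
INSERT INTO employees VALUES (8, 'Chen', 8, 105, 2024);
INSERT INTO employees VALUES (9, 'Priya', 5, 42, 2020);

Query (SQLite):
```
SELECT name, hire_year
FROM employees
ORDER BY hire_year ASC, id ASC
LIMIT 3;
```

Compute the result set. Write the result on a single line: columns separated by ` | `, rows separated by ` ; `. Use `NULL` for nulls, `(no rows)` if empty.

Sol | 2014 ; Ravi | 2015 ; Uma | 2017

Sort by hire_year asc, tiebreak id asc: (2014, id=3), (2015, id=2), (2017, id=7), (2018, id=6), (2020, id=4), (2020, id=5) …. Take first 3.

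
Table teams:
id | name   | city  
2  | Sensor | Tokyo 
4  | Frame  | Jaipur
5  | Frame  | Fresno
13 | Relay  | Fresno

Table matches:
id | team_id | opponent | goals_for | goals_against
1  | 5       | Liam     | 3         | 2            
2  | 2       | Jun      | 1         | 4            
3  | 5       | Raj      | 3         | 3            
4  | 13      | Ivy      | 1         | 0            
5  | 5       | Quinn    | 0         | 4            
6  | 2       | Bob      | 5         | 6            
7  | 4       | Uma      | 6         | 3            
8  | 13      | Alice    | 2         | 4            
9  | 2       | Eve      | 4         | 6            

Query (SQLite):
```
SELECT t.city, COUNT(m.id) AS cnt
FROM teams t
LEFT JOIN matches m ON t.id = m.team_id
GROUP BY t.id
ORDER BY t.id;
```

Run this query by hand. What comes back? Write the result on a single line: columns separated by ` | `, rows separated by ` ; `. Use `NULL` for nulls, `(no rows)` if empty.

LEFT JOIN keeps every teams row; unmatched ones get NULL for matches columns.
Group by teams.id and compute COUNT(m.id). COUNT(col) of an all-NULL group is 0.
  2: ids {2, 6, 9} → COUNT(m.id)=3
  4: ids {7} → COUNT(m.id)=1
  5: ids {1, 3, 5} → COUNT(m.id)=3
  13: ids {4, 8} → COUNT(m.id)=2

Tokyo | 3 ; Jaipur | 1 ; Fresno | 3 ; Fresno | 2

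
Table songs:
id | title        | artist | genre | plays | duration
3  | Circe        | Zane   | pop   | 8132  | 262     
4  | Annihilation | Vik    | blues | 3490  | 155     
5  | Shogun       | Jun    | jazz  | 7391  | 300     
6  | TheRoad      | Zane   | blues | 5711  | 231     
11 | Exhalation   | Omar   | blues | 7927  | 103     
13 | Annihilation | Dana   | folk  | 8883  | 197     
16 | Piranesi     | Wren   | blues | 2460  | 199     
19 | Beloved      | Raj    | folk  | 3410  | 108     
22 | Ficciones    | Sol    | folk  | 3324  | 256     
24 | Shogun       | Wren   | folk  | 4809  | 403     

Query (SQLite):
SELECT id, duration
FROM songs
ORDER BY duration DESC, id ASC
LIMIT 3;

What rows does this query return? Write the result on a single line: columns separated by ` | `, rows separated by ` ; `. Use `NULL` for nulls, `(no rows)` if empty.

Sort by duration desc, tiebreak id asc: (403, id=24), (300, id=5), (262, id=3), (256, id=22), (231, id=6), (199, id=16) …. Take first 3.

24 | 403 ; 5 | 300 ; 3 | 262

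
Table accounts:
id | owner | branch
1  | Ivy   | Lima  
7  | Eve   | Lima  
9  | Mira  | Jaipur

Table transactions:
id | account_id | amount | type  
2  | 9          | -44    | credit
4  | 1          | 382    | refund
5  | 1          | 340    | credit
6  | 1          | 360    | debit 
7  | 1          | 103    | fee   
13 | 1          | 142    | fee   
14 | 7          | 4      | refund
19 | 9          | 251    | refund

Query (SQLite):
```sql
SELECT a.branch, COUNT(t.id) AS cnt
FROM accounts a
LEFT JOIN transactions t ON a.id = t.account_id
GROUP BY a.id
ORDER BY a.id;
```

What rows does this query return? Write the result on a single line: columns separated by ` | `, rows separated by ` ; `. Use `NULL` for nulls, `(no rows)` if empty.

Lima | 5 ; Lima | 1 ; Jaipur | 2

LEFT JOIN keeps every accounts row; unmatched ones get NULL for transactions columns.
Group by accounts.id and compute COUNT(t.id). COUNT(col) of an all-NULL group is 0.
  1: ids {4, 5, 6, 7, 13} → COUNT(t.id)=5
  7: ids {14} → COUNT(t.id)=1
  9: ids {2, 19} → COUNT(t.id)=2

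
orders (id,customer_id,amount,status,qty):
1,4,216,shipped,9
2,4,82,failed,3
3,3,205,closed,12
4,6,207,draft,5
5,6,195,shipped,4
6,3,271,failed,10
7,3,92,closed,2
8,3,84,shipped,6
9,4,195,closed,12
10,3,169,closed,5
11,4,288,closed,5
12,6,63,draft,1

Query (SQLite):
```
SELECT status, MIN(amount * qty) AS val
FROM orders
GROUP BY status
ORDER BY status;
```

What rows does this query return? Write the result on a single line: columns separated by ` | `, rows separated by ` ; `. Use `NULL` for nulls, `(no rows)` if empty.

For each row compute amount * qty.
Group by status; take MIN of the expression per group.
  closed: ids {3, 7, 9, 10, 11} → MIN(amount * qty)=184
  draft: ids {4, 12} → MIN(amount * qty)=63
  failed: ids {2, 6} → MIN(amount * qty)=246
  shipped: ids {1, 5, 8} → MIN(amount * qty)=504

closed | 184 ; draft | 63 ; failed | 246 ; shipped | 504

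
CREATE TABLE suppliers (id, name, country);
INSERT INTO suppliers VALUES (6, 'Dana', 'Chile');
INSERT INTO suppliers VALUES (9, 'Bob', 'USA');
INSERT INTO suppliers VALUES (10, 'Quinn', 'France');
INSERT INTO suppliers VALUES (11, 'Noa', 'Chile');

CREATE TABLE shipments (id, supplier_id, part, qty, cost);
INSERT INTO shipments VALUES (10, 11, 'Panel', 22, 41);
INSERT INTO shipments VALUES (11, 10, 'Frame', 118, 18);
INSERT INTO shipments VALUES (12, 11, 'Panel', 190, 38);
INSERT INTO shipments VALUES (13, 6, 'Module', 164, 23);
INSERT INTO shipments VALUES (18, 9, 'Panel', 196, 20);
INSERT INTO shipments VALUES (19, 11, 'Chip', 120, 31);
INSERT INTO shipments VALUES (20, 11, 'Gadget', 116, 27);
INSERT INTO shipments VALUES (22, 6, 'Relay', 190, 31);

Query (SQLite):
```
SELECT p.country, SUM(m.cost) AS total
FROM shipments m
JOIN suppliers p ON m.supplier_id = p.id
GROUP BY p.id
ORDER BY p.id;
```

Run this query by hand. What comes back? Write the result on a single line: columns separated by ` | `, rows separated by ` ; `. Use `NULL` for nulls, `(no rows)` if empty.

Chile | 54 ; USA | 20 ; France | 18 ; Chile | 137

Join each shipments row to its suppliers via supplier_id.
Group joined rows by suppliers.id; compute SUM(m.cost) per group.
  6: ids {13, 22} → SUM(m.cost)=54
  9: ids {18} → SUM(m.cost)=20
  10: ids {11} → SUM(m.cost)=18
  11: ids {10, 12, 19, 20} → SUM(m.cost)=137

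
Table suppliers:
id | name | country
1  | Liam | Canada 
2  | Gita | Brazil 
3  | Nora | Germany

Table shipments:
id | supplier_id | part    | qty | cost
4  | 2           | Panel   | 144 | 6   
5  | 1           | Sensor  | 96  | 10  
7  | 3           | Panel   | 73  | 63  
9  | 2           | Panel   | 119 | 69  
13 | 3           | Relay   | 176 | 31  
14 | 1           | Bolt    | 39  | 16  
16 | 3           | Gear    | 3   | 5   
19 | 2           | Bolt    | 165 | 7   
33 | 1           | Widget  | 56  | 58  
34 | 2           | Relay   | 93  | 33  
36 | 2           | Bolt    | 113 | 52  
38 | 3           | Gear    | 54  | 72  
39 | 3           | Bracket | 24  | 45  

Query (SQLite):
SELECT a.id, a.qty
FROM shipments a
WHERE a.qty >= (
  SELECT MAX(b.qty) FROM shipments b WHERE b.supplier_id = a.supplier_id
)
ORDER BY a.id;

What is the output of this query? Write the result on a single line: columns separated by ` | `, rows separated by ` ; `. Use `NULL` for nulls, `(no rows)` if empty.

5 | 96 ; 13 | 176 ; 19 | 165

For each shipments row a, compute MAX(qty) over rows sharing a.supplier_id.
Keep row a if a.qty >= that per-group MAX.
  supplier_id=1: MAX(qty) = 96
  supplier_id=2: MAX(qty) = 165
  supplier_id=3: MAX(qty) = 176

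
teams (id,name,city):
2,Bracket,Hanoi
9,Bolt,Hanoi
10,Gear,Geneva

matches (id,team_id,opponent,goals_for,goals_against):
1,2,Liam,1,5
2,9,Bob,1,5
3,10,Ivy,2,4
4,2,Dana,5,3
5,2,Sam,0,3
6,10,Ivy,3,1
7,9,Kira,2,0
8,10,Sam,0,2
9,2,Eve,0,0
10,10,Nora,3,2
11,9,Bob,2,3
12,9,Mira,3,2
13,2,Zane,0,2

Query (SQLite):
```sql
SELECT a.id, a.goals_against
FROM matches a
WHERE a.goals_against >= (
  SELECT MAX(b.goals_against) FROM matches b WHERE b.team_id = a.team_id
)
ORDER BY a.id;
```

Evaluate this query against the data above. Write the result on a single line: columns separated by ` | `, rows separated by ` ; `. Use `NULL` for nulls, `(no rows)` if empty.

1 | 5 ; 2 | 5 ; 3 | 4

For each matches row a, compute MAX(goals_against) over rows sharing a.team_id.
Keep row a if a.goals_against >= that per-group MAX.
  team_id=2: MAX(goals_against) = 5
  team_id=9: MAX(goals_against) = 5
  team_id=10: MAX(goals_against) = 4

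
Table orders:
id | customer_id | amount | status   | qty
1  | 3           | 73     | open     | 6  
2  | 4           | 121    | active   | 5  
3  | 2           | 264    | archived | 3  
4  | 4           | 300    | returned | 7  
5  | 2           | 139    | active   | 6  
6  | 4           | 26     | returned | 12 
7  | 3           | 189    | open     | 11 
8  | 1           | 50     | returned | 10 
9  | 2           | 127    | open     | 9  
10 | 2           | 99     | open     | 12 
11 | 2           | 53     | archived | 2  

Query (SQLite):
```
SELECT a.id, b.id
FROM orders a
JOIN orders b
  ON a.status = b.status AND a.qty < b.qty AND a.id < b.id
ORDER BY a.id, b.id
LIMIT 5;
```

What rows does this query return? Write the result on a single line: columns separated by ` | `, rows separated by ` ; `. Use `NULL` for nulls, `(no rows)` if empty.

Pairs (a,b) with same status, a.qty < b.qty, a.id < b.id.
status groups: active:{2,5} archived:{3,11} open:{1,7,9,10} returned:{4,6,8}
Ordered by (a.id, b.id); first 5.

1 | 7 ; 1 | 9 ; 1 | 10 ; 2 | 5 ; 4 | 6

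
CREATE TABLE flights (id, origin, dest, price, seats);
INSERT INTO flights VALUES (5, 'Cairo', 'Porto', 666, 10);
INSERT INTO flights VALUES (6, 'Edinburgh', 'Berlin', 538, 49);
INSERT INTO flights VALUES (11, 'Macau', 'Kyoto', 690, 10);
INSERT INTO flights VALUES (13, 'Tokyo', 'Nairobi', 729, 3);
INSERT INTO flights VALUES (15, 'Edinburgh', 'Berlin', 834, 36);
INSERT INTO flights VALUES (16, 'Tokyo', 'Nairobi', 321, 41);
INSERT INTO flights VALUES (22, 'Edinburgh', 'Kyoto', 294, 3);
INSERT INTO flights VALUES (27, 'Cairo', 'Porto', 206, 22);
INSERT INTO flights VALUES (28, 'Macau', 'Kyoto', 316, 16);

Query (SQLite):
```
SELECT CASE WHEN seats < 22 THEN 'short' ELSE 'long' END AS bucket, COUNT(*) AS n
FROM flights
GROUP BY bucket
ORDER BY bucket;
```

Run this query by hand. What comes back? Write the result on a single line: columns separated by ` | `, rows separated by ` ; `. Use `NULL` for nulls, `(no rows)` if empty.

long | 4 ; short | 5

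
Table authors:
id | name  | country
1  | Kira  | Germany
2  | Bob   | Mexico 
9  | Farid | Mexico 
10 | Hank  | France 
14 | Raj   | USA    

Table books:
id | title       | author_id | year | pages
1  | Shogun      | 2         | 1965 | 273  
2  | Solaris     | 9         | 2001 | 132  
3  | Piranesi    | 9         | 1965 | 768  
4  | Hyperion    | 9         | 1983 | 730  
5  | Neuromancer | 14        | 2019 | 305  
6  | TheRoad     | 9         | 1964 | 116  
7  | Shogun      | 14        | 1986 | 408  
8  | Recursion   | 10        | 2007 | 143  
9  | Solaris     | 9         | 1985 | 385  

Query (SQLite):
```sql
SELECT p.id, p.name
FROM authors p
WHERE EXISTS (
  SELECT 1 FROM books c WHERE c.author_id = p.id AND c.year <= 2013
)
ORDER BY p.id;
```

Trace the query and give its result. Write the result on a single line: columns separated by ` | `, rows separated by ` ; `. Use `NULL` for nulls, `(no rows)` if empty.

2 | Bob ; 9 | Farid ; 10 | Hank ; 14 | Raj

For each authors row, check whether any books with matching author_id has year <= 2013.
Keep rows where that is true.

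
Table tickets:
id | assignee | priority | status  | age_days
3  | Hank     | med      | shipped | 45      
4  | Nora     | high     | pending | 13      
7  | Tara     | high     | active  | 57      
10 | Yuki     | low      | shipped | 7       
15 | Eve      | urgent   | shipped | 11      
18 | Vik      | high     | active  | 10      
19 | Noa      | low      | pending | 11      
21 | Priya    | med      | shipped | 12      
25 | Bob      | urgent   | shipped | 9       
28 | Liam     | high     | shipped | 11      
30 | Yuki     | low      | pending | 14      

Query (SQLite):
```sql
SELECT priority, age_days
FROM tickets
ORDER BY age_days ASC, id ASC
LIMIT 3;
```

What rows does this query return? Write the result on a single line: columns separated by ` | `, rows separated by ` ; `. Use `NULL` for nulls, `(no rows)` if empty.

Sort by age_days asc, tiebreak id asc: (7, id=10), (9, id=25), (10, id=18), (11, id=15), (11, id=19), (11, id=28) …. Take first 3.

low | 7 ; urgent | 9 ; high | 10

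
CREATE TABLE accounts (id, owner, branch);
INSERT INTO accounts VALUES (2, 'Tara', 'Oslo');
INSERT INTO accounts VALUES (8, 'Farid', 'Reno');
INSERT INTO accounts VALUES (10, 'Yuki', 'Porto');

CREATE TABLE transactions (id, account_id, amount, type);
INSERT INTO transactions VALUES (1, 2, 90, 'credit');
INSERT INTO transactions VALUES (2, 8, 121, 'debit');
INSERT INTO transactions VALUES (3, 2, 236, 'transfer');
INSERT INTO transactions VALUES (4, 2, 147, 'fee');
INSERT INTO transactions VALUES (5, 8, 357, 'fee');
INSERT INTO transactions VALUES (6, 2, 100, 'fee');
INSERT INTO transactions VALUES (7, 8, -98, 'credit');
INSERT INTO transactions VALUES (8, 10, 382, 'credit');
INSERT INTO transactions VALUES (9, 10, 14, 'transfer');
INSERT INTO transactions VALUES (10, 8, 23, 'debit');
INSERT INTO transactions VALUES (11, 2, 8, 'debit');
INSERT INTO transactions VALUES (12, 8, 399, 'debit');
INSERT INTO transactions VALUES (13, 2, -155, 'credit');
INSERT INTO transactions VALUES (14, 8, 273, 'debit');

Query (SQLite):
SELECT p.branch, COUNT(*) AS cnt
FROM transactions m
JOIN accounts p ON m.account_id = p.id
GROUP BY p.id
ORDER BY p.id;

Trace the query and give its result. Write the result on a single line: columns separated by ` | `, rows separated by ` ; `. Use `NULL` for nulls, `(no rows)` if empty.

Join each transactions row to its accounts via account_id.
Group joined rows by accounts.id; compute COUNT(*) per group.
  2: ids {1, 3, 4, 6, 11, 13} → COUNT(*)=6
  8: ids {2, 5, 7, 10, 12, 14} → COUNT(*)=6
  10: ids {8, 9} → COUNT(*)=2

Oslo | 6 ; Reno | 6 ; Porto | 2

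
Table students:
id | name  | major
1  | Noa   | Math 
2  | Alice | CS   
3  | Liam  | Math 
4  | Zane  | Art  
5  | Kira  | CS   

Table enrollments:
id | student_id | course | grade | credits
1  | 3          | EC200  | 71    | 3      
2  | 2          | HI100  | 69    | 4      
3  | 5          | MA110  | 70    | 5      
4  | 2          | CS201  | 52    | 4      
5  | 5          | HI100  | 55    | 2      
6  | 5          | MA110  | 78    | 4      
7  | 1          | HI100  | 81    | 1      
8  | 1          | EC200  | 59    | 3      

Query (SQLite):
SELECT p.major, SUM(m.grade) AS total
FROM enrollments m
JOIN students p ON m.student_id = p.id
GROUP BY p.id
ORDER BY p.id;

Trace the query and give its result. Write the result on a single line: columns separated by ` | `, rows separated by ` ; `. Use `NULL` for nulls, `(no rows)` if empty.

Join each enrollments row to its students via student_id.
Group joined rows by students.id; compute SUM(m.grade) per group.
  1: ids {7, 8} → SUM(m.grade)=140
  2: ids {2, 4} → SUM(m.grade)=121
  3: ids {1} → SUM(m.grade)=71
  5: ids {3, 5, 6} → SUM(m.grade)=203

Math | 140 ; CS | 121 ; Math | 71 ; CS | 203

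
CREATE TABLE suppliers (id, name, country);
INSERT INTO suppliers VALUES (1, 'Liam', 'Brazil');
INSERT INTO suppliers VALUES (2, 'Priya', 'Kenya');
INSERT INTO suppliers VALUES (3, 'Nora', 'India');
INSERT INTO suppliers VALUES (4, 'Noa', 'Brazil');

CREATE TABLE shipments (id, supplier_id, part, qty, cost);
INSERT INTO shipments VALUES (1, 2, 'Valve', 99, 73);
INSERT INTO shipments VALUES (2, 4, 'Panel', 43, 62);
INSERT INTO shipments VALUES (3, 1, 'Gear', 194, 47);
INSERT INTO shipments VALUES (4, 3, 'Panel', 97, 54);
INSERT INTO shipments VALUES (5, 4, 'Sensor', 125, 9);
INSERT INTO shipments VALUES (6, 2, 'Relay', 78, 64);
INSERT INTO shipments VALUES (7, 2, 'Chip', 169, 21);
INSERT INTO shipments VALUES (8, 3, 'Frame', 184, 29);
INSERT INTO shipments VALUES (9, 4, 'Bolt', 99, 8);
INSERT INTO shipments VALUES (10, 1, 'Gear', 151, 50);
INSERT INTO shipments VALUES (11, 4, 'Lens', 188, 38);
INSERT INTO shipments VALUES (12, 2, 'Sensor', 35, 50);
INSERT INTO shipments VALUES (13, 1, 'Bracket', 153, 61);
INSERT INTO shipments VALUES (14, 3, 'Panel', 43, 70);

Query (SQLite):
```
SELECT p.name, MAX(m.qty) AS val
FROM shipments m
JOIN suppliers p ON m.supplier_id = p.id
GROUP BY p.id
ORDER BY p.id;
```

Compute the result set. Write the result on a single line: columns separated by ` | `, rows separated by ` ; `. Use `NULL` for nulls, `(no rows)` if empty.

Join each shipments row to its suppliers via supplier_id.
Group joined rows by suppliers.id; compute MAX(m.qty) per group.
  1: ids {3, 10, 13} → MAX(m.qty)=194
  2: ids {1, 6, 7, 12} → MAX(m.qty)=169
  3: ids {4, 8, 14} → MAX(m.qty)=184
  4: ids {2, 5, 9, 11} → MAX(m.qty)=188

Liam | 194 ; Priya | 169 ; Nora | 184 ; Noa | 188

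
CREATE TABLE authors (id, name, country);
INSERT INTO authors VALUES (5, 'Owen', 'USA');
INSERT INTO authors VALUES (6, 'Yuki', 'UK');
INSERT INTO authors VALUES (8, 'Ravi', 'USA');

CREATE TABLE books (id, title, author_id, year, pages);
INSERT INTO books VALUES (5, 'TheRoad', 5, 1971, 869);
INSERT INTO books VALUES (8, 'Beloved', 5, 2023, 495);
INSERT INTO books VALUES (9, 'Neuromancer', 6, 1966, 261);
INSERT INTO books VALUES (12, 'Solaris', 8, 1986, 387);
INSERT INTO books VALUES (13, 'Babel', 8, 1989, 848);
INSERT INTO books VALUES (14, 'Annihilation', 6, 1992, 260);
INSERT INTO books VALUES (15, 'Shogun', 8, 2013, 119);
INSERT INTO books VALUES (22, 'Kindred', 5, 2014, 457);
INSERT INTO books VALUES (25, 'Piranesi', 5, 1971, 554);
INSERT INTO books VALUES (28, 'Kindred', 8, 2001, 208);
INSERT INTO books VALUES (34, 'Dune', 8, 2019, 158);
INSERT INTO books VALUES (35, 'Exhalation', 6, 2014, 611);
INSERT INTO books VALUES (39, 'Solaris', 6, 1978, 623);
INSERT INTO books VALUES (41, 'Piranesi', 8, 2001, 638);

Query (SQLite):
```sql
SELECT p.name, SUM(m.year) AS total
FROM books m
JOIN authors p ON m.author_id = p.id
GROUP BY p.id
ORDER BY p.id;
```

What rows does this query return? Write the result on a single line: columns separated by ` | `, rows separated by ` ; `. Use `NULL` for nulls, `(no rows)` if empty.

Join each books row to its authors via author_id.
Group joined rows by authors.id; compute SUM(m.year) per group.
  5: ids {5, 8, 22, 25} → SUM(m.year)=7979
  6: ids {9, 14, 35, 39} → SUM(m.year)=7950
  8: ids {12, 13, 15, 28, 34, 41} → SUM(m.year)=12009

Owen | 7979 ; Yuki | 7950 ; Ravi | 12009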